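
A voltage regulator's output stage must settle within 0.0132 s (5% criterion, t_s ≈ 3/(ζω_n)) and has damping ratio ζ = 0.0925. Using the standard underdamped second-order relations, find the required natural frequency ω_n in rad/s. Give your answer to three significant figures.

Rearranging t_s ≈ 3/(ζω_n) gives ω_n = 3/(ζ·t_s) = 3/(0.0925 × 0.0132) = 2460 rad/s.

ω_n ≈ 2460 rad/s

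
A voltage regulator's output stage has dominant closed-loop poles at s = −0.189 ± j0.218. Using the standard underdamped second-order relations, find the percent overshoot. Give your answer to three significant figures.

|pole| = ω_n = √(0.189² + 0.218²) = 0.289 rad/s; ζ = cos θ = σ/ω_n = 0.655.
%OS = 100·exp(−πζ/√(1−ζ²)) = 6.56%.

%OS ≈ 6.56%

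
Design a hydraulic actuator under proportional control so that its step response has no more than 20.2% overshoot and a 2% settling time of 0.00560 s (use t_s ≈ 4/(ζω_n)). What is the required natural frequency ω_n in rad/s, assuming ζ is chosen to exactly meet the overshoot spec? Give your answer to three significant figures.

ω_n ≈ 1570 rad/s

ζ = −ln(OS)/√(π² + (ln OS)²). With OS = 0.202, ln OS = −1.599 and ζ = 1.599/3.525 = 0.454.
From t_s ≈ 4/(ζω_n): ω_n = 4/(ζ·t_s) = 4/(0.454·0.00560) = 1570 rad/s.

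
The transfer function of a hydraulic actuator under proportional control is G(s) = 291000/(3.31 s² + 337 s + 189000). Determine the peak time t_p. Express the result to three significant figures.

t_p ≈ 0.0135 s

Dividing through by 3.31: denominator becomes s² + 101.8 s + 57100.
So ω_n = √57100 = 239 rad/s and ζ = 101.8/(2·239) = 0.213.
ω_d = 239·√(1 − 0.213²) = 233 rad/s. t_p = π/ω_d = 0.0135 s.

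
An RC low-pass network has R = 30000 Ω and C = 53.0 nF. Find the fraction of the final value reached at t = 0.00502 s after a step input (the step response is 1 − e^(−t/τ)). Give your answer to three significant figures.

y/y_∞ ≈ 0.957

τ = RC = 30000 × 53.0 nF = 0.00159 s.
y(t)/y_∞ = 1 − e^(−t/τ) = 1 − e^(−0.00502/0.00159) = 1 − e^(−3.16) = 0.957.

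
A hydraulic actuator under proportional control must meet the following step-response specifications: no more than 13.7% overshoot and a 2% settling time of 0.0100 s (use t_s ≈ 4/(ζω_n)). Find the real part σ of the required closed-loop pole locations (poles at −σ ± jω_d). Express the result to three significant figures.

σ ≈ 400

The settling-time spec alone fixes σ = ζω_n = 4/t_s = 4/0.0100 = 400.
(Overshoot then fixes ζ = 0.535 and hence ω_d = σ·√(1−ζ²)/ζ = 632 rad/s.)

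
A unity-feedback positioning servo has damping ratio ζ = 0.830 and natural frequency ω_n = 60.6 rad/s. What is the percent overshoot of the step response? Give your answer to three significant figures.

For an underdamped second-order system, %OS = 100·exp(−πζ/√(1−ζ²)).
πζ/√(1−ζ²) = π·0.830/√(1−0.689) = 4.675, so %OS = 100·e^(−4.675) = 0.933%.

%OS ≈ 0.933%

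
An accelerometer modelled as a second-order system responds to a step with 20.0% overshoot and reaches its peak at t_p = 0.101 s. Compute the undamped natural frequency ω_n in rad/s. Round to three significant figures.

ω_n ≈ 34.9 rad/s

From the overshoot, ζ = −ln(OS)/√(π²+ln²(OS)) = 0.456.
From t_p = π/ω_d, ω_d = π/0.101 = 31.1 rad/s, so ω_n = ω_d/√(1−ζ²) = 34.9 rad/s.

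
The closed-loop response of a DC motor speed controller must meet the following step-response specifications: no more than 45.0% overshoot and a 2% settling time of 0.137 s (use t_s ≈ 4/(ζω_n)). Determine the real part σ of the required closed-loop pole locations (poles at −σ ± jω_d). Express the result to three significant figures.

The settling-time spec alone fixes σ = ζω_n = 4/t_s = 4/0.137 = 29.2.
(Overshoot then fixes ζ = 0.246 and hence ω_d = σ·√(1−ζ²)/ζ = 115 rad/s.)

σ ≈ 29.2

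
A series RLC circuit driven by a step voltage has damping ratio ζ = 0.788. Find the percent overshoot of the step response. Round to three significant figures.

For an underdamped second-order system, %OS = 100·exp(−πζ/√(1−ζ²)).
πζ/√(1−ζ²) = π·0.788/√(1−0.621) = 4.021, so %OS = 100·e^(−4.021) = 1.79%.

%OS ≈ 1.79%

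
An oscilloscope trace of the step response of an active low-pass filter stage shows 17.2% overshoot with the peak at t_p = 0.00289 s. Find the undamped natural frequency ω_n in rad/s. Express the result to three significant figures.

ω_n ≈ 1250 rad/s

The overshoot fixes ζ = −ln(OS)/√(π²+ln²(OS)) = 0.489.
From t_p = π/ω_d, ω_d = π/0.00289 = 1090 rad/s, so ω_n = ω_d/√(1−ζ²) = 1250 rad/s.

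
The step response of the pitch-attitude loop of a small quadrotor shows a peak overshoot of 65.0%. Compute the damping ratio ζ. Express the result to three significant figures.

ζ ≈ 0.136

Inverting the overshoot relation: ζ = |ln 0.650|/√(π² + ln²0.650) = 0.136.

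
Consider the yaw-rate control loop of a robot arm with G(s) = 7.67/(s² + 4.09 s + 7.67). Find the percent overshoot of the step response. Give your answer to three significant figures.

%OS ≈ 3.21%

Matching coefficients with s² + 2ζω_n s + ω_n² gives ω_n² = 7.67 ⇒ ω_n = 2.77 rad/s, and ζ = 4.09/(2ω_n) = 0.738.
%OS = 100 e^{−πζ/√(1−ζ²)} with ζ = 0.738 gives 3.21%.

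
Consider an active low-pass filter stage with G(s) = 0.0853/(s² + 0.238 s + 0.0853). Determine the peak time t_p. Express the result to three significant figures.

Comparing the denominator to s² + 2ζω_n s + ω_n²: ω_n = √0.0853 = 0.292 rad/s, and 2ζω_n = 0.238 so ζ = 0.238/(2·0.292) = 0.407.
ω_d = 0.292·√(1 − 0.407²) = 0.267 rad/s. Then t_p = π/ω_d = 11.8 s.

t_p ≈ 11.8 s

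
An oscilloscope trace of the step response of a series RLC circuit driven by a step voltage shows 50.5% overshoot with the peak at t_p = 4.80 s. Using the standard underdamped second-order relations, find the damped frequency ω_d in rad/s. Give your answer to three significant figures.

t_p = π/ω_d, so ω_d = π/4.80 = 0.654 rad/s.

ω_d ≈ 0.654 rad/s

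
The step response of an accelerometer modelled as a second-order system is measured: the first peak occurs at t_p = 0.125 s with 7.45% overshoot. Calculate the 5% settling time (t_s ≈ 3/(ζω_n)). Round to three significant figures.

ζ from %OS: ζ = |ln 0.0745|/√(π²+ln²0.0745) = 0.637.
From t_p = π/ω_d, ω_d = π/0.125 = 25.1 rad/s, so ω_n = ω_d/√(1−ζ²) = 32.6 rad/s.
t_s ≈ 3/(ζω_n) = 3/(0.637·32.6) = 0.144 s.

t_s ≈ 0.144 s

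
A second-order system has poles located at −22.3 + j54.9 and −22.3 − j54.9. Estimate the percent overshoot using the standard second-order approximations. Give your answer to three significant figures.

|pole| = ω_n = √(22.3² + 54.9²) = 59.3 rad/s; ζ = cos θ = σ/ω_n = 0.376.
%OS = 100·exp(−πζ/√(1−ζ²)) = 27.9%.

%OS ≈ 27.9%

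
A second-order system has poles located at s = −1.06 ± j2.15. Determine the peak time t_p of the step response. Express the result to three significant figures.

t_p = π/ω_d with ω_d = 2.15 (the imaginary part), so t_p = 1.46 s.

t_p ≈ 1.46 s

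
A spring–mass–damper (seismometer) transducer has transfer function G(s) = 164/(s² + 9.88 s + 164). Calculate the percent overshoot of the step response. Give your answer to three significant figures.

%OS ≈ 26.9%

Comparing the denominator to s² + 2ζω_n s + ω_n²: ω_n = √164 = 12.8 rad/s, and 2ζω_n = 9.88 so ζ = 9.88/(2·12.8) = 0.386.
%OS = 100 e^{−πζ/√(1−ζ²)} with ζ = 0.386 gives 26.9%.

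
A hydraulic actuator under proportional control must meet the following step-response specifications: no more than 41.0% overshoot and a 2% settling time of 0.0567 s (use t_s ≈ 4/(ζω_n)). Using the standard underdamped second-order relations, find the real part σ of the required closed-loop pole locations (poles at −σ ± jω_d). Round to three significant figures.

The settling-time spec alone fixes σ = ζω_n = 4/t_s = 4/0.0567 = 70.5.
(Overshoot then fixes ζ = 0.273 and hence ω_d = σ·√(1−ζ²)/ζ = 249 rad/s.)

σ ≈ 70.5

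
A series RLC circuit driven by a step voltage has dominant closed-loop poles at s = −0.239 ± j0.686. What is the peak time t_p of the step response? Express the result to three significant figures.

t_p = π/ω_d with ω_d = 0.686 (the imaginary part), so t_p = 4.58 s.

t_p ≈ 4.58 s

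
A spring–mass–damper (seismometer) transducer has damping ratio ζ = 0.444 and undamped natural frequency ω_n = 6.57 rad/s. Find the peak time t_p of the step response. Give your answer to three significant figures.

The damped frequency is ω_d = ω_n√(1−ζ²) = 6.57·√(1−0.197) = 5.89 rad/s.
Peak time t_p = π/ω_d = π/5.89 = 0.534 s.

t_p ≈ 0.534 s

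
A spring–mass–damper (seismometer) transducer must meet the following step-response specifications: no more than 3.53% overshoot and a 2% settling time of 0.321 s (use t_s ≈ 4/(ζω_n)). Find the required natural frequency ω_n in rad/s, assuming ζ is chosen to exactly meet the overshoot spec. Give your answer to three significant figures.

ω_n ≈ 17.1 rad/s

ζ = −ln(OS)/√(π² + (ln OS)²). With OS = 0.0353, ln OS = −3.344 and ζ = 3.344/4.588 = 0.729.
Then ω_n = 4/(ζ t_s) = 4/(0.729 × 0.321) = 17.1 rad/s.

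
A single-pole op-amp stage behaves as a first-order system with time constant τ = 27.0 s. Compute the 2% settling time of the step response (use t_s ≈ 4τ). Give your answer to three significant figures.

t_s ≈ 108 s

t_s ≈ 4τ = 108 s.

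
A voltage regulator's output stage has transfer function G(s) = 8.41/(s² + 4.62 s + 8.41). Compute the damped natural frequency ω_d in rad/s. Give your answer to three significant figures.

ω_n = √8.41 = 2.90 rad/s; ζ = 4.62/(2·2.90) = 0.797.
ω_d = ω_n√(1−ζ²) = 1.75 rad/s.

ω_d ≈ 1.75 rad/s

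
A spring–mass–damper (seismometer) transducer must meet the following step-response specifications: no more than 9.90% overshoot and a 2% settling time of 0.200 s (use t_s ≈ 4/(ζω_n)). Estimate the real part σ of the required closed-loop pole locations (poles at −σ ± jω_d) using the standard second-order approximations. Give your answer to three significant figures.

σ ≈ 20.0

The settling-time spec alone fixes σ = ζω_n = 4/t_s = 4/0.200 = 20.0.
(Overshoot then fixes ζ = 0.593 and hence ω_d = σ·√(1−ζ²)/ζ = 27.2 rad/s.)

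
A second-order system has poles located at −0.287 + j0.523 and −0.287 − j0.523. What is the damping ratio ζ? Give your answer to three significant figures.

With σ = 0.287, ω_d = 0.523: ω_n = √(σ²+ω_d²) = 0.597 rad/s, ζ = σ/ω_n = 0.481.

ζ ≈ 0.481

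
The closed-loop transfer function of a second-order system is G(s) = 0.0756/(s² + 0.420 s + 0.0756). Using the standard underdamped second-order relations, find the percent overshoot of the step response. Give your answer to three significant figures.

%OS ≈ 2.43%

Comparing the denominator to s² + 2ζω_n s + ω_n²: ω_n = √0.0756 = 0.275 rad/s, and 2ζω_n = 0.420 so ζ = 0.420/(2·0.275) = 0.764.
Overshoot: exp(−π·0.764/√(1−0.764²)) = 0.0243, i.e. 2.43%.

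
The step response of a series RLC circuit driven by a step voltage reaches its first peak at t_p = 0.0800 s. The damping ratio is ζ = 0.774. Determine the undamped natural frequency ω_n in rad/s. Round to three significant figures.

Peak time t_p = π/ω_d, so ω_d = π/t_p = π/0.0800 = 39.3 rad/s.
ω_n = ω_d/√(1−ζ²) = 39.3/√0.401 = 62.0 rad/s.

ω_n ≈ 62.0 rad/s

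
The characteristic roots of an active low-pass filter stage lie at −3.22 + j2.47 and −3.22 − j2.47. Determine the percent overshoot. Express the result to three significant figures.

The poles are at −σ ± jω_d with σ = 3.22 and ω_d = 2.47, so ω_n = √(σ²+ω_d²) = 4.06 rad/s and ζ = σ/ω_n = 0.793.
%OS = 100·exp(−πζ/√(1−ζ²)) = 1.66%.

%OS ≈ 1.66%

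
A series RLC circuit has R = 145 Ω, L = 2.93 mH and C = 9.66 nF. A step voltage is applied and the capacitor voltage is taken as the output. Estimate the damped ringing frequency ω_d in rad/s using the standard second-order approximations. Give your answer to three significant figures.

ω_d ≈ 186000 rad/s

For a series RLC circuit (capacitor voltage as output), ω_n = 1/√(LC) = 1/√(2.93 mH · 9.66 nF) = 188000 rad/s.
ζ = (R/2)·√(C/L) = (145/2)·√(9.66 nF/2.93 mH) = 0.132.
ω_d = 188000·√(1 − 0.132²) = 186000 rad/s.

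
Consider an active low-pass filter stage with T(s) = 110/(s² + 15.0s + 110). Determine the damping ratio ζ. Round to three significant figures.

ζ ≈ 0.715

Comparing the denominator to s² + 2ζω_n s + ω_n²: ω_n = √110 = 10.5 rad/s, and 2ζω_n = 15.0 so ζ = 15.0/(2·10.5) = 0.715.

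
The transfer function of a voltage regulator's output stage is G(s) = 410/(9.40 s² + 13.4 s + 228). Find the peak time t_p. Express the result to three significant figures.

Dividing through by 9.40: denominator becomes s² + 1.426 s + 24.26.
So ω_n = √24.26 = 4.92 rad/s and ζ = 1.426/(2·4.92) = 0.145.
ω_d = ω_n√(1−ζ²) = 4.87 rad/s. t_p = π/ω_d = 0.645 s.

t_p ≈ 0.645 s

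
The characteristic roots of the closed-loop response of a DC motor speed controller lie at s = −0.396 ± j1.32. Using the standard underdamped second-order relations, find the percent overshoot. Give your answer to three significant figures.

%OS ≈ 39.0%

|pole| = ω_n = √(0.396² + 1.32²) = 1.38 rad/s; ζ = cos θ = σ/ω_n = 0.287.
%OS = 100 e^{−πζ/√(1−ζ²)} with ζ = 0.287 gives 39.0%.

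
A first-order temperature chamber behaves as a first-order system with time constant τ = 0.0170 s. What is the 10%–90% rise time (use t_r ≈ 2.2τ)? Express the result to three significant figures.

t_r ≈ 0.0374 s

t_r ≈ 2.2τ = 0.0374 s.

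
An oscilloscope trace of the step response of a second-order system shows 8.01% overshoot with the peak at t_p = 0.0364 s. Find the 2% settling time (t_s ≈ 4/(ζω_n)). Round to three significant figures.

t_s ≈ 0.0577 s

The overshoot fixes ζ = −ln(OS)/√(π²+ln²(OS)) = 0.626.
t_p = π/ω_d ⇒ ω_d = 86.3 rad/s; then ω_n = ω_d/√(1−ζ²) = 111 rad/s.
t_s ≈ 4/(ζω_n) = 4/(0.626·111) = 0.0577 s.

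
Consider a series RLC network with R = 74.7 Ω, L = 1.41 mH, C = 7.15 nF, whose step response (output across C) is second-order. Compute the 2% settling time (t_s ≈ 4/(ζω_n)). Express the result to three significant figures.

For a series RLC circuit (capacitor voltage as output), ω_n = 1/√(LC) = 1/√(1.41 mH · 7.15 nF) = 315000 rad/s.
ζ = (R/2)·√(C/L) = (74.7/2)·√(7.15 nF/1.41 mH) = 0.0841.
t_s ≈ 4/(ζω_n) = 0.000151 s.

t_s ≈ 0.000151 s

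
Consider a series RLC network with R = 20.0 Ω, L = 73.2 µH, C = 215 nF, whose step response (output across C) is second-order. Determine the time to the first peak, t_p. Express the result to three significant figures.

For a series RLC circuit (capacitor voltage as output), ω_n = 1/√(LC) = 1/√(73.2 µH · 215 nF) = 252000 rad/s.
ζ = (R/2)·√(C/L) = (20.0/2)·√(215 nF/73.2 µH) = 0.542.
The damped frequency ω_d = ω_n√(1−ζ²) = 212000 rad/s. t_p = π/ω_d = 0.0000148 s.

t_p ≈ 0.0000148 s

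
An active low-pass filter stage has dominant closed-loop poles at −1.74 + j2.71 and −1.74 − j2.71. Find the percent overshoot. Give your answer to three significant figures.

|pole| = ω_n = √(1.74² + 2.71²) = 3.22 rad/s; ζ = cos θ = σ/ω_n = 0.540.
Overshoot: exp(−π·0.540/√(1−0.540²)) = 0.133, i.e. 13.3%.

%OS ≈ 13.3%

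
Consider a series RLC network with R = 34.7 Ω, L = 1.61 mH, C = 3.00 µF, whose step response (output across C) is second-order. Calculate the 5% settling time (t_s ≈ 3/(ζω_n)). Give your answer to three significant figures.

t_s ≈ 0.000278 s

For a series RLC circuit (capacitor voltage as output), ω_n = 1/√(LC) = 1/√(1.61 mH · 3.00 µF) = 14400 rad/s.
ζ = (R/2)·√(C/L) = (34.7/2)·√(3.00 µF/1.61 mH) = 0.749.
t_s ≈ 3/(ζω_n) = 0.000278 s.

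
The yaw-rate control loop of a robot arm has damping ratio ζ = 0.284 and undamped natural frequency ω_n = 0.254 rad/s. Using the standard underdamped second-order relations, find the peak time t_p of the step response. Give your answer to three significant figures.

t_p ≈ 12.9 s

The damped frequency is ω_d = ω_n√(1−ζ²) = 0.254·√(1−0.0807) = 0.244 rad/s.
Peak time t_p = π/ω_d = π/0.244 = 12.9 s.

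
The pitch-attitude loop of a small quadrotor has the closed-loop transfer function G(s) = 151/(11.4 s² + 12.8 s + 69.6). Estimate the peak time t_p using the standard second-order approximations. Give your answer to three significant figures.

t_p ≈ 1.31 s

Dividing through by 11.4: denominator becomes s² + 1.123 s + 6.105.
So ω_n = √6.105 = 2.47 rad/s and ζ = 1.123/(2·2.47) = 0.227.
The damped frequency ω_d = ω_n√(1−ζ²) = 2.41 rad/s. t_p = π/ω_d = 1.31 s.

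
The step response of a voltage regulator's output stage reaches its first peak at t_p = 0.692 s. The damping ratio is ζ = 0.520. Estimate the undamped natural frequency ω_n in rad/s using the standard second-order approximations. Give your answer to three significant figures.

ω_n ≈ 5.31 rad/s

Peak time t_p = π/ω_d, so ω_d = π/t_p = π/0.692 = 4.54 rad/s.
ω_n = ω_d/√(1−ζ²) = 4.54/√0.730 = 5.31 rad/s.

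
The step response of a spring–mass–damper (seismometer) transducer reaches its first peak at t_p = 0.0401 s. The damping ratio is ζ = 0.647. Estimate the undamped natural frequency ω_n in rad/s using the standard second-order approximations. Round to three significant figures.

Peak time t_p = π/ω_d, so ω_d = π/t_p = π/0.0401 = 78.3 rad/s.
ω_n = ω_d/√(1−ζ²) = 78.3/√0.581 = 103 rad/s.

ω_n ≈ 103 rad/s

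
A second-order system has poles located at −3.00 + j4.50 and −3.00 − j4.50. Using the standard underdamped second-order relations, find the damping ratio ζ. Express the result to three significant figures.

The poles are at −σ ± jω_d with σ = 3.00 and ω_d = 4.50, so ω_n = √(σ²+ω_d²) = 5.41 rad/s and ζ = σ/ω_n = 0.555.

ζ ≈ 0.555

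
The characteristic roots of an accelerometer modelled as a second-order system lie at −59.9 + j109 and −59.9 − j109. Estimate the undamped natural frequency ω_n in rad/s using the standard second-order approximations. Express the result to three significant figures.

The poles are at −σ ± jω_d with σ = 59.9 and ω_d = 109, so ω_n = √(σ²+ω_d²) = 124 rad/s and ζ = σ/ω_n = 0.482.

ω_n ≈ 124 rad/s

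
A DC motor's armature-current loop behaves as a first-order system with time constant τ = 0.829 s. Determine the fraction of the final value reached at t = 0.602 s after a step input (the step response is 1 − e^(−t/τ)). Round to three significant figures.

y(t)/y_∞ = 1 − e^(−t/τ) = 1 − e^(−0.602/0.829) = 1 − e^(−0.726) = 0.516.

y/y_∞ ≈ 0.516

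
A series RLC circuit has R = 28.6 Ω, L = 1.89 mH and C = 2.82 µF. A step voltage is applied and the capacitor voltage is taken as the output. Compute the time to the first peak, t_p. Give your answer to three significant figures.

t_p ≈ 0.000275 s

For a series RLC circuit (capacitor voltage as output), ω_n = 1/√(LC) = 1/√(1.89 mH · 2.82 µF) = 13700 rad/s.
ζ = (R/2)·√(C/L) = (28.6/2)·√(2.82 µF/1.89 mH) = 0.552.
ω_d = 13700·√(1 − 0.552²) = 11400 rad/s. t_p = π/ω_d = 0.000275 s.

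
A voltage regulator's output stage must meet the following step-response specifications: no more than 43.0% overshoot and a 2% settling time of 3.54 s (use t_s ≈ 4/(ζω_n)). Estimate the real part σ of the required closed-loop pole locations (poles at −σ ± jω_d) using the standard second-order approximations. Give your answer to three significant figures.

The settling-time spec alone fixes σ = ζω_n = 4/t_s = 4/3.54 = 1.13.
(Overshoot then fixes ζ = 0.259 and hence ω_d = σ·√(1−ζ²)/ζ = 4.21 rad/s.)

σ ≈ 1.13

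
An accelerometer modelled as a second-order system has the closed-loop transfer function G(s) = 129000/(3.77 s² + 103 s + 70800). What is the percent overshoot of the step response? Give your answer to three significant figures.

Dividing through by 3.77: denominator becomes s² + 27.32 s + 18780.
So ω_n = √18780 = 137 rad/s and ζ = 27.32/(2·137) = 0.0997.
Overshoot: exp(−π·0.0997/√(1−0.0997²)) = 0.730, i.e. 73.0%.

%OS ≈ 73.0%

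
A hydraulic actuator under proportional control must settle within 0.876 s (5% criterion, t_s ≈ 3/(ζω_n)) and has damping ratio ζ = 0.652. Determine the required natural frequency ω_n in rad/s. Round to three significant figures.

Rearranging t_s ≈ 3/(ζω_n) gives ω_n = 3/(ζ·t_s) = 3/(0.652 × 0.876) = 5.25 rad/s.

ω_n ≈ 5.25 rad/s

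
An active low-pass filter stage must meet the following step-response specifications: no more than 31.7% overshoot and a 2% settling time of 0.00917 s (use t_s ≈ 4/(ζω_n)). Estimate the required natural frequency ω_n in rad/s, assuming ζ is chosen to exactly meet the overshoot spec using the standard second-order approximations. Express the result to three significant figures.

From %OS = 100·exp(−πζ/√(1−ζ²)), invert to get ζ = −ln(OS)/√(π² + ln²(OS)) with OS = 0.317.
−ln 0.317 = 1.149, so ζ = 1.149/√(π² + 1.320) = 0.343.
From t_s ≈ 4/(ζω_n): ω_n = 4/(ζ·t_s) = 4/(0.343·0.00917) = 1270 rad/s.

ω_n ≈ 1270 rad/s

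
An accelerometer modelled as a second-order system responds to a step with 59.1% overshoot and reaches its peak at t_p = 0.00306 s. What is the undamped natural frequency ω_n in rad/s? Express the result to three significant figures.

ω_n ≈ 1040 rad/s

ζ from %OS: ζ = |ln 0.591|/√(π²+ln²0.591) = 0.165.
From t_p = π/ω_d, ω_d = π/0.00306 = 1030 rad/s, so ω_n = ω_d/√(1−ζ²) = 1040 rad/s.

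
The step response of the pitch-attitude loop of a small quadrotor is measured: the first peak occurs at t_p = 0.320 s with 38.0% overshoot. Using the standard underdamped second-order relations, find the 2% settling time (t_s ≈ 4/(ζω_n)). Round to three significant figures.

t_s ≈ 1.32 s

ζ from %OS: ζ = |ln 0.380|/√(π²+ln²0.380) = 0.294.
t_p = π/ω_d ⇒ ω_d = 9.82 rad/s; then ω_n = ω_d/√(1−ζ²) = 10.3 rad/s.
t_s ≈ 4/(ζω_n) = 4/(0.294·10.3) = 1.32 s.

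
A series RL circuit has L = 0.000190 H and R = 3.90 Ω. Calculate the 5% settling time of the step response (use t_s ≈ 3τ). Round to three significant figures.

τ = L/R = 0.000190/3.90 = 0.0000487 s.
t_s ≈ 3τ = 0.000146 s.

t_s ≈ 0.000146 s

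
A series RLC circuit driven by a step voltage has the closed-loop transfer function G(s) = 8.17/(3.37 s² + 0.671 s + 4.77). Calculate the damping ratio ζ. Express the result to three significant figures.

Dividing through by 3.37: denominator becomes s² + 0.1991 s + 1.415.
So ω_n = √1.415 = 1.19 rad/s and ζ = 0.1991/(2·1.19) = 0.0837.

ζ ≈ 0.0837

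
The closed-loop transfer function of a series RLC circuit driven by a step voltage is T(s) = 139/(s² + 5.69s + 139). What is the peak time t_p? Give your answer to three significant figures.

ω_n = √139 = 11.8 rad/s; ζ = 5.69/(2·11.8) = 0.241.
ω_d = 11.8·√(1 − 0.241²) = 11.4 rad/s. Then t_p = π/ω_d = 0.275 s.

t_p ≈ 0.275 s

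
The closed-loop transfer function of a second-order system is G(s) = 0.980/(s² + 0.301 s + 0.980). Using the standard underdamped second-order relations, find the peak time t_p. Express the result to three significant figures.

t_p ≈ 3.21 s

ω_n = √0.980 = 0.990 rad/s; ζ = 0.301/(2·0.990) = 0.152.
ω_d = 0.990·√(1 − 0.152²) = 0.978 rad/s. Then t_p = π/ω_d = 3.21 s.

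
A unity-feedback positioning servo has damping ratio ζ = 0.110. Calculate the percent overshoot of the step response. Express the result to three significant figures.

For an underdamped second-order system, %OS = 100·exp(−πζ/√(1−ζ²)).
πζ/√(1−ζ²) = π·0.110/√(1−0.0121) = 0.3477, so %OS = 100·e^(−0.3477) = 70.6%.

%OS ≈ 70.6%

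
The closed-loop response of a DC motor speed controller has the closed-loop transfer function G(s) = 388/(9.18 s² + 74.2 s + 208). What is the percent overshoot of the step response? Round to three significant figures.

Dividing through by 9.18: denominator becomes s² + 8.083 s + 22.66.
So ω_n = √22.66 = 4.76 rad/s and ζ = 8.083/(2·4.76) = 0.849.
%OS = 100 e^{−πζ/√(1−ζ²)} with ζ = 0.849 gives 0.642%.

%OS ≈ 0.642%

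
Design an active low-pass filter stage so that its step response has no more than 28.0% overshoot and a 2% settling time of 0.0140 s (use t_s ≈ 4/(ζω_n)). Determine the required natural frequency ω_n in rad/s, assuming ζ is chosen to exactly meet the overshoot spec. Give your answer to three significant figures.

From %OS = 100·exp(−πζ/√(1−ζ²)), invert to get ζ = −ln(OS)/√(π² + ln²(OS)) with OS = 0.280.
−ln 0.280 = 1.273, so ζ = 1.273/√(π² + 1.620) = 0.376.
From t_s ≈ 4/(ζω_n): ω_n = 4/(ζ·t_s) = 4/(0.376·0.0140) = 761 rad/s.

ω_n ≈ 761 rad/s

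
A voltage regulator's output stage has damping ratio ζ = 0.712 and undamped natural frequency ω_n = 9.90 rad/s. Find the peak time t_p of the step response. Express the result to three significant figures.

The damped frequency is ω_d = ω_n√(1−ζ²) = 9.90·√(1−0.507) = 6.95 rad/s.
Peak time t_p = π/ω_d = π/6.95 = 0.452 s.

t_p ≈ 0.452 s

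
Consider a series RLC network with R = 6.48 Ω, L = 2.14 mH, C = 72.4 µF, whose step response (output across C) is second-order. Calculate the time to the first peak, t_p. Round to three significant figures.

For a series RLC circuit (capacitor voltage as output), ω_n = 1/√(LC) = 1/√(2.14 mH · 72.4 µF) = 2540 rad/s.
ζ = (R/2)·√(C/L) = (6.48/2)·√(72.4 µF/2.14 mH) = 0.596.
ω_d = ω_n√(1−ζ²) = 2040 rad/s. t_p = π/ω_d = 0.00154 s.

t_p ≈ 0.00154 s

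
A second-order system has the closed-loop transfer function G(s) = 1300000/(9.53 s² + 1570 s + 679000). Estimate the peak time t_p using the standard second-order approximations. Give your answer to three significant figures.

Dividing through by 9.53: denominator becomes s² + 164.7 s + 71250.
So ω_n = √71250 = 267 rad/s and ζ = 164.7/(2·267) = 0.309.
The damped frequency ω_d = ω_n√(1−ζ²) = 254 rad/s. t_p = π/ω_d = 0.0124 s.

t_p ≈ 0.0124 s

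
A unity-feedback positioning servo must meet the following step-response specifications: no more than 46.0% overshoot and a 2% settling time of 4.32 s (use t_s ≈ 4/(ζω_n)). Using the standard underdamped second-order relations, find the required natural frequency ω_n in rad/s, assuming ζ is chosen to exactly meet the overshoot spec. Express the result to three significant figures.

ω_n ≈ 3.86 rad/s

From %OS = 100·exp(−πζ/√(1−ζ²)), invert to get ζ = −ln(OS)/√(π² + ln²(OS)) with OS = 0.460.
−ln 0.460 = 0.7765, so ζ = 0.7765/√(π² + 0.6030) = 0.240.
From t_s ≈ 4/(ζω_n): ω_n = 4/(ζ·t_s) = 4/(0.240·4.32) = 3.86 rad/s.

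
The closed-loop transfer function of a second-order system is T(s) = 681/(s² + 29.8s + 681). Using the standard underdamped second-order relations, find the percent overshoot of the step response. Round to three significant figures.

Matching coefficients with s² + 2ζω_n s + ω_n² gives ω_n² = 681 ⇒ ω_n = 26.1 rad/s, and ζ = 29.8/(2ω_n) = 0.571.
Overshoot: exp(−π·0.571/√(1−0.571²)) = 0.112, i.e. 11.2%.

%OS ≈ 11.2%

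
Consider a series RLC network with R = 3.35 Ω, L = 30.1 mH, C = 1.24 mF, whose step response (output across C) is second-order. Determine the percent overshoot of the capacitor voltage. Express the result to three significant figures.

For a series RLC circuit (capacitor voltage as output), ω_n = 1/√(LC) = 1/√(30.1 mH · 1.24 mF) = 164 rad/s.
ζ = (R/2)·√(C/L) = (3.35/2)·√(1.24 mF/30.1 mH) = 0.340.
%OS = 100·exp(−πζ/√(1−ζ²)) = 32.1%.

%OS ≈ 32.1%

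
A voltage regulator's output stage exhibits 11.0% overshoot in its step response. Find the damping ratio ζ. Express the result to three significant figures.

ζ = −ln(OS)/√(π² + (ln OS)²). With OS = 0.110, ln OS = −2.207 and ζ = 2.207/3.839 = 0.575.

ζ ≈ 0.575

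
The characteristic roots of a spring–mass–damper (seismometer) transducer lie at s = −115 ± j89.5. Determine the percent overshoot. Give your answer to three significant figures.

%OS ≈ 1.77%

|pole| = ω_n = √(115² + 89.5²) = 146 rad/s; ζ = cos θ = σ/ω_n = 0.789.
%OS = 100 e^{−πζ/√(1−ζ²)} with ζ = 0.789 gives 1.77%.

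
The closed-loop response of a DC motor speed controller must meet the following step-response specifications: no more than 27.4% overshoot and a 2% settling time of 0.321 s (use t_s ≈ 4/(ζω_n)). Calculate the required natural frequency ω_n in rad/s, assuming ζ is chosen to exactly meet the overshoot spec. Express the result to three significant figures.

ω_n ≈ 32.7 rad/s

ζ = −ln(OS)/√(π² + (ln OS)²). With OS = 0.274, ln OS = −1.295 and ζ = 1.295/3.398 = 0.381.
From t_s ≈ 4/(ζω_n): ω_n = 4/(ζ·t_s) = 4/(0.381·0.321) = 32.7 rad/s.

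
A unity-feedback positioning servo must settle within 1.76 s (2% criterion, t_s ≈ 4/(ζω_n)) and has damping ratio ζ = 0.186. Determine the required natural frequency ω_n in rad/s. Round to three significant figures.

ω_n ≈ 12.2 rad/s

Rearranging t_s ≈ 4/(ζω_n) gives ω_n = 4/(ζ·t_s) = 4/(0.186 × 1.76) = 12.2 rad/s.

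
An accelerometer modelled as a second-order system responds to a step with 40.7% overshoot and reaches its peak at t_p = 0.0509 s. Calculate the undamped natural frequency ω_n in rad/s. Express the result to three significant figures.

ζ from %OS: ζ = |ln 0.407|/√(π²+ln²0.407) = 0.275.
From t_p = π/ω_d, ω_d = π/0.0509 = 61.7 rad/s, so ω_n = ω_d/√(1−ζ²) = 64.2 rad/s.

ω_n ≈ 64.2 rad/s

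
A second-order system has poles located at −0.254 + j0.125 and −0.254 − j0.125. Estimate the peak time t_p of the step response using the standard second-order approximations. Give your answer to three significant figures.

t_p = π/ω_d with ω_d = 0.125 (the imaginary part), so t_p = 25.1 s.

t_p ≈ 25.1 s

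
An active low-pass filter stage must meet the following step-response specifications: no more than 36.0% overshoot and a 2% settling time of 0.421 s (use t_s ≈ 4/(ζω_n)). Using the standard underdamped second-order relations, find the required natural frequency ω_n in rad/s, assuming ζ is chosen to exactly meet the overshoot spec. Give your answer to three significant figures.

ζ = −ln(OS)/√(π² + (ln OS)²). With OS = 0.360, ln OS = −1.022 and ζ = 1.022/3.304 = 0.309.
Then ω_n = 4/(ζ t_s) = 4/(0.309 × 0.421) = 30.7 rad/s.

ω_n ≈ 30.7 rad/s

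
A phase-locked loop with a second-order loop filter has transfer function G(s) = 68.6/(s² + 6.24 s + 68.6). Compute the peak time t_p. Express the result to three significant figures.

ω_n = √68.6 = 8.28 rad/s; ζ = 6.24/(2·8.28) = 0.377.
The damped frequency ω_d = ω_n√(1−ζ²) = 7.67 rad/s. Then t_p = π/ω_d = 0.409 s.

t_p ≈ 0.409 s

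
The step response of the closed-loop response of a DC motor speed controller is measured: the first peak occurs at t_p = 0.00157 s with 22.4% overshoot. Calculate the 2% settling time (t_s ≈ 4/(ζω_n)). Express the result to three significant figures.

t_s ≈ 0.00420 s

From the overshoot, ζ = −ln(OS)/√(π²+ln²(OS)) = 0.430.
t_p = π/ω_d ⇒ ω_d = 2000 rad/s; then ω_n = ω_d/√(1−ζ²) = 2220 rad/s.
t_s ≈ 4/(ζω_n) = 4/(0.430·2220) = 0.00420 s.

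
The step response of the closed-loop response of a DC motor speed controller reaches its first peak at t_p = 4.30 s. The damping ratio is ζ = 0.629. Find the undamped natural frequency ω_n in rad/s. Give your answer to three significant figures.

Peak time t_p = π/ω_d, so ω_d = π/t_p = π/4.30 = 0.731 rad/s.
ω_n = ω_d/√(1−ζ²) = 0.731/√0.604 = 0.940 rad/s.

ω_n ≈ 0.940 rad/s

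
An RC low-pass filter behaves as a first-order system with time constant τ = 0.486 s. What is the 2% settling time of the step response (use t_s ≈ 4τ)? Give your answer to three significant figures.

t_s ≈ 1.94 s

t_s ≈ 4τ = 1.94 s.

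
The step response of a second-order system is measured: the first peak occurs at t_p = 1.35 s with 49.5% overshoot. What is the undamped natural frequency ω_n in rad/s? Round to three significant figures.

ω_n ≈ 2.38 rad/s

ζ from %OS: ζ = |ln 0.495|/√(π²+ln²0.495) = 0.218.
t_p = π/ω_d ⇒ ω_d = 2.33 rad/s; then ω_n = ω_d/√(1−ζ²) = 2.38 rad/s.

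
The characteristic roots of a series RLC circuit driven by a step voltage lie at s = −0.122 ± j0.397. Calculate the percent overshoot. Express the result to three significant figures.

|pole| = ω_n = √(0.122² + 0.397²) = 0.415 rad/s; ζ = cos θ = σ/ω_n = 0.294.
Overshoot: exp(−π·0.294/√(1−0.294²)) = 0.381, i.e. 38.1%.

%OS ≈ 38.1%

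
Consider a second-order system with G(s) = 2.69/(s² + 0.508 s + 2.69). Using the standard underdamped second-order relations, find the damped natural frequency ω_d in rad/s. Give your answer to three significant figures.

ω_n = √2.69 = 1.64 rad/s; ζ = 0.508/(2·1.64) = 0.155.
ω_d = ω_n√(1−ζ²) = 1.62 rad/s.

ω_d ≈ 1.62 rad/s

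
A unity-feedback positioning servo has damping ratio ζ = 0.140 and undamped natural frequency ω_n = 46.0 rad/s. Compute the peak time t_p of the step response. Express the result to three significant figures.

The damped frequency is ω_d = ω_n√(1−ζ²) = 46.0·√(1−0.0196) = 45.5 rad/s.
Peak time t_p = π/ω_d = π/45.5 = 0.0690 s.

t_p ≈ 0.0690 s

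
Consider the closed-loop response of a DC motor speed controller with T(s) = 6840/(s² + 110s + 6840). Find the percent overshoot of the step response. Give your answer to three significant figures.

Comparing the denominator to s² + 2ζω_n s + ω_n²: ω_n = √6840 = 82.7 rad/s, and 2ζω_n = 110 so ζ = 110/(2·82.7) = 0.665.
%OS = 100 e^{−πζ/√(1−ζ²)} with ζ = 0.665 gives 6.10%.

%OS ≈ 6.10%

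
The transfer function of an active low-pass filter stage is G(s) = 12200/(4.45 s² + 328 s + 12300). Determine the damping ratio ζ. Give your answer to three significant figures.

Dividing through by 4.45: denominator becomes s² + 73.71 s + 2764.
So ω_n = √2764 = 52.6 rad/s and ζ = 73.71/(2·52.6) = 0.701.

ζ ≈ 0.701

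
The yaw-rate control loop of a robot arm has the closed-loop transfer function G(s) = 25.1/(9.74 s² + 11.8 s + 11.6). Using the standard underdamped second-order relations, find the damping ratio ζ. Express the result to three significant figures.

Dividing through by 9.74: denominator becomes s² + 1.211 s + 1.191.
So ω_n = √1.191 = 1.09 rad/s and ζ = 1.211/(2·1.09) = 0.555.

ζ ≈ 0.555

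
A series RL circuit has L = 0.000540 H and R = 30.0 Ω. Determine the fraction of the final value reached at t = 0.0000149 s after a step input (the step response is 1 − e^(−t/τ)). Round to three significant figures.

τ = L/R = 0.000540/30.0 = 0.0000180 s.
y(t)/y_∞ = 1 − e^(−t/τ) = 1 − e^(−0.0000149/0.0000180) = 1 − e^(−0.828) = 0.563.

y/y_∞ ≈ 0.563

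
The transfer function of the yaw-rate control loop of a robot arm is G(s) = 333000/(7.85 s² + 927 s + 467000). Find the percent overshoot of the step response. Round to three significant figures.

%OS ≈ 45.7%

Dividing through by 7.85: denominator becomes s² + 118.1 s + 59490.
So ω_n = √59490 = 244 rad/s and ζ = 118.1/(2·244) = 0.242.
Overshoot: exp(−π·0.242/√(1−0.242²)) = 0.457, i.e. 45.7%.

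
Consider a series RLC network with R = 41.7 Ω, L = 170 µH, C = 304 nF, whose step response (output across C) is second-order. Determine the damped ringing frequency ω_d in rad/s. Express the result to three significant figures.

For a series RLC circuit (capacitor voltage as output), ω_n = 1/√(LC) = 1/√(170 µH · 304 nF) = 139000 rad/s.
ζ = (R/2)·√(C/L) = (41.7/2)·√(304 nF/170 µH) = 0.882.
ω_d = ω_n√(1−ζ²) = 65600 rad/s.

ω_d ≈ 65600 rad/s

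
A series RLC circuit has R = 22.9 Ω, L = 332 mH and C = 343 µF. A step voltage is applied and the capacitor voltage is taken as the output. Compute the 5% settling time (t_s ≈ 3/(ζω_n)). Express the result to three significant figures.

For a series RLC circuit (capacitor voltage as output), ω_n = 1/√(LC) = 1/√(332 mH · 343 µF) = 93.7 rad/s.
ζ = (R/2)·√(C/L) = (22.9/2)·√(343 µF/332 mH) = 0.368.
t_s ≈ 3/(ζω_n) = 0.0870 s.

t_s ≈ 0.0870 s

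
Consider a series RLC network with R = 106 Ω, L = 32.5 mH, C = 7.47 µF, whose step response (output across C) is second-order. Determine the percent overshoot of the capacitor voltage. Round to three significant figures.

For a series RLC circuit (capacitor voltage as output), ω_n = 1/√(LC) = 1/√(32.5 mH · 7.47 µF) = 2030 rad/s.
ζ = (R/2)·√(C/L) = (106/2)·√(7.47 µF/32.5 mH) = 0.804.
Overshoot: exp(−π·0.804/√(1−0.804²)) = 0.0144, i.e. 1.44%.

%OS ≈ 1.44%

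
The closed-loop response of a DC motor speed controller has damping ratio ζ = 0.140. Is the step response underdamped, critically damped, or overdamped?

Since ζ = 0.140 < 1, the system is underdamped.

underdamped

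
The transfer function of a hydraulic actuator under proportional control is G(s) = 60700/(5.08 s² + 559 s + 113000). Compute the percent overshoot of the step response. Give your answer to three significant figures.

%OS ≈ 28.7%

Dividing through by 5.08: denominator becomes s² + 110.0 s + 22240.
So ω_n = √22240 = 149 rad/s and ζ = 110.0/(2·149) = 0.369.
%OS = 100 e^{−πζ/√(1−ζ²)} with ζ = 0.369 gives 28.7%.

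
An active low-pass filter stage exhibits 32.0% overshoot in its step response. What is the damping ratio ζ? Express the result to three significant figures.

From %OS = 100·exp(−πζ/√(1−ζ²)), invert to get ζ = −ln(OS)/√(π² + ln²(OS)) with OS = 0.320.
−ln 0.320 = 1.139, so ζ = 1.139/√(π² + 1.298) = 0.341.

ζ ≈ 0.341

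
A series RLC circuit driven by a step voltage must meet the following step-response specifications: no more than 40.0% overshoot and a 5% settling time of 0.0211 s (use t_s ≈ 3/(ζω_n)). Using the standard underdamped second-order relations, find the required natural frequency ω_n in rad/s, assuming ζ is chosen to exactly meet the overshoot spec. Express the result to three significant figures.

From %OS = 100·exp(−πζ/√(1−ζ²)), invert to get ζ = −ln(OS)/√(π² + ln²(OS)) with OS = 0.400.
−ln 0.400 = 0.9163, so ζ = 0.9163/√(π² + 0.8396) = 0.280.
From t_s ≈ 3/(ζω_n): ω_n = 3/(ζ·t_s) = 3/(0.280·0.0211) = 508 rad/s.

ω_n ≈ 508 rad/s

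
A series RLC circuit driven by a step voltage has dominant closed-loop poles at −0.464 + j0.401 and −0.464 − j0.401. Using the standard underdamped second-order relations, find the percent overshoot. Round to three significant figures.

%OS ≈ 2.64%

The poles are at −σ ± jω_d with σ = 0.464 and ω_d = 0.401, so ω_n = √(σ²+ω_d²) = 0.613 rad/s and ζ = σ/ω_n = 0.757.
Overshoot: exp(−π·0.757/√(1−0.757²)) = 0.0264, i.e. 2.64%.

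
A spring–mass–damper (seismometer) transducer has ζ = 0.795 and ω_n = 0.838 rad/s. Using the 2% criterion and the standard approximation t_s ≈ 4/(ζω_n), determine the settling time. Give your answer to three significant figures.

t_s ≈ 6.00 s

t_s ≈ 4/(ζω_n) = 4/(0.795 × 0.838) = 6.00 s.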